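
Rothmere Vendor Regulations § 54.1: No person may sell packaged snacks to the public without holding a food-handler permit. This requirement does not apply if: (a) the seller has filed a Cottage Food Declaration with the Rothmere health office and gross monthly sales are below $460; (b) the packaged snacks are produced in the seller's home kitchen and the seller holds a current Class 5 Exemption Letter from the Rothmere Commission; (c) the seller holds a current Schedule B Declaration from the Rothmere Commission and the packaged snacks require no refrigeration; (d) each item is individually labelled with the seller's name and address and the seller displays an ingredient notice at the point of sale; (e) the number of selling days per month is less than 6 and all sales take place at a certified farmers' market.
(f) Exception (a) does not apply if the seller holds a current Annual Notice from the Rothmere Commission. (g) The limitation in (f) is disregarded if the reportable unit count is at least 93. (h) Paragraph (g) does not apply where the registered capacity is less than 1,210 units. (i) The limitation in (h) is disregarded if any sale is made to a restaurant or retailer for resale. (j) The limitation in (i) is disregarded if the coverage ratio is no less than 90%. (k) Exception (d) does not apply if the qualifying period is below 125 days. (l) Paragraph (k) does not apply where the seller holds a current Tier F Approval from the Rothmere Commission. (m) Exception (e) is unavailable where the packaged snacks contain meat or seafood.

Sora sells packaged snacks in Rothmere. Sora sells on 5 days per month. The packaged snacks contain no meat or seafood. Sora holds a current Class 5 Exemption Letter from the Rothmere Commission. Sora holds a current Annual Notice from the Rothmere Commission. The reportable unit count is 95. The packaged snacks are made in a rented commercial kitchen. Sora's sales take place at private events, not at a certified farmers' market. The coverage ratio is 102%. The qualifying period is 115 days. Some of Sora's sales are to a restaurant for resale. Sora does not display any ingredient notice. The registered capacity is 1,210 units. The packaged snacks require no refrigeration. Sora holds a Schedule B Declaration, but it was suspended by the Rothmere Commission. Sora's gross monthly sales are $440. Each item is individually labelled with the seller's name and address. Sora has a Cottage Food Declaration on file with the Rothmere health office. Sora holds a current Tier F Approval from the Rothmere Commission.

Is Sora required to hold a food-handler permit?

No — exception (a) applies; Sora is not required to hold a food-handler permit.

All of (a)'s requirements are met (a Cottage Food Declaration is on file; gross monthly sales are $440, below the $460 limit). Under paragraphs (f)–(j): (f) is triggered (a current Annual Notice is held), but is itself disapplied by (g): (g) operates — the reportable unit count is 95, meeting the 93 threshold. (h), which would lift (g), is not triggered — the registered capacity is 1,210 units, not less than 1,210 units. Exception (a) stands.
Exception (b) fails — the packaged snacks are made in a commercial kitchen, not a home kitchen.
Exception (c) requires that the seller holds a current Schedule B Declaration from the Rothmere Commission; but no current Schedule B Declaration is held, so (c) is unavailable.
Exception (d) fails — no ingredient notice is displayed.
Exception (e) fails — sales are at private events, not a certified farmers' market.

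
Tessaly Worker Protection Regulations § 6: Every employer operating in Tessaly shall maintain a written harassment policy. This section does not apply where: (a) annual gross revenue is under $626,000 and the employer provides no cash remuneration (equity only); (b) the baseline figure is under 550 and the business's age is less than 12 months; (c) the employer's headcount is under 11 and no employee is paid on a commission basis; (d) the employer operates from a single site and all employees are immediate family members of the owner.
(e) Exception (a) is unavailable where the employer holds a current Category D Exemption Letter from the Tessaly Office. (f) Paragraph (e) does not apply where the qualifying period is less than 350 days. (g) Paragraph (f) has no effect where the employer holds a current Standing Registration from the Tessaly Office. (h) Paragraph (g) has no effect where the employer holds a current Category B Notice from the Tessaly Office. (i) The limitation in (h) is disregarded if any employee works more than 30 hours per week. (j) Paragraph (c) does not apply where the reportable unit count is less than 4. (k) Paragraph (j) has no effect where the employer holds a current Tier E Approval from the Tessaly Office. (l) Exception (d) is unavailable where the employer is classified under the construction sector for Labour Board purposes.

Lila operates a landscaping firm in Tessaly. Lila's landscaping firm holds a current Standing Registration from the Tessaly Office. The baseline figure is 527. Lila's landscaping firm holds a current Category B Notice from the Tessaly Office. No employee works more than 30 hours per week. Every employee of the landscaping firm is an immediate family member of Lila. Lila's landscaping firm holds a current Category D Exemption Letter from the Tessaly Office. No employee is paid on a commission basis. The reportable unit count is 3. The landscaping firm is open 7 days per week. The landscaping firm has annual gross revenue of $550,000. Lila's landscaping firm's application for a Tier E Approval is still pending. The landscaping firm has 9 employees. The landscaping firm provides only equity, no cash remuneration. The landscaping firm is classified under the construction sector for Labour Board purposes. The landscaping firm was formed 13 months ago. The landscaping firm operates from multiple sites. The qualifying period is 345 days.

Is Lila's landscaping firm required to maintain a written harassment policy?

Exception (a) is satisfied on its face — annual gross revenue is $550,000, under the $626,000 limit; remuneration is equity-only. Applying paragraphs (e)–(i): (e) applies (a current Category D Exemption Letter is held), but yields to (f): (f) is engaged — the qualifying period is 345 days, less than the 350 days limit. (g) operates (a current Standing Registration is held), but yields to (h): (h) is triggered — a current Category B Notice is held. (i) is inapplicable (no employee exceeds 30 hours/week), so (h) stands. (a) remains available.
Exception (b) does not apply: the business's age is 13 months, not less than 12 months.
Exception (c)'s conditions are all satisfied: the employer's headcount is 9, under the 11 limit; no employee is paid on commission. Turning to paragraphs (j)–(k): (j) is engaged — the reportable unit count is 3, less than the 4 limit. (k), which would lift (j), is inapplicable — no current Tier E Approval is held. So (c) is unavailable.
Exception (d) requires that the employer operates from a single site; but the employer operates from multiple sites, so (d) is unavailable.

No — exception (a) applies; Lila's landscaping firm is not required to maintain a written harassment policy.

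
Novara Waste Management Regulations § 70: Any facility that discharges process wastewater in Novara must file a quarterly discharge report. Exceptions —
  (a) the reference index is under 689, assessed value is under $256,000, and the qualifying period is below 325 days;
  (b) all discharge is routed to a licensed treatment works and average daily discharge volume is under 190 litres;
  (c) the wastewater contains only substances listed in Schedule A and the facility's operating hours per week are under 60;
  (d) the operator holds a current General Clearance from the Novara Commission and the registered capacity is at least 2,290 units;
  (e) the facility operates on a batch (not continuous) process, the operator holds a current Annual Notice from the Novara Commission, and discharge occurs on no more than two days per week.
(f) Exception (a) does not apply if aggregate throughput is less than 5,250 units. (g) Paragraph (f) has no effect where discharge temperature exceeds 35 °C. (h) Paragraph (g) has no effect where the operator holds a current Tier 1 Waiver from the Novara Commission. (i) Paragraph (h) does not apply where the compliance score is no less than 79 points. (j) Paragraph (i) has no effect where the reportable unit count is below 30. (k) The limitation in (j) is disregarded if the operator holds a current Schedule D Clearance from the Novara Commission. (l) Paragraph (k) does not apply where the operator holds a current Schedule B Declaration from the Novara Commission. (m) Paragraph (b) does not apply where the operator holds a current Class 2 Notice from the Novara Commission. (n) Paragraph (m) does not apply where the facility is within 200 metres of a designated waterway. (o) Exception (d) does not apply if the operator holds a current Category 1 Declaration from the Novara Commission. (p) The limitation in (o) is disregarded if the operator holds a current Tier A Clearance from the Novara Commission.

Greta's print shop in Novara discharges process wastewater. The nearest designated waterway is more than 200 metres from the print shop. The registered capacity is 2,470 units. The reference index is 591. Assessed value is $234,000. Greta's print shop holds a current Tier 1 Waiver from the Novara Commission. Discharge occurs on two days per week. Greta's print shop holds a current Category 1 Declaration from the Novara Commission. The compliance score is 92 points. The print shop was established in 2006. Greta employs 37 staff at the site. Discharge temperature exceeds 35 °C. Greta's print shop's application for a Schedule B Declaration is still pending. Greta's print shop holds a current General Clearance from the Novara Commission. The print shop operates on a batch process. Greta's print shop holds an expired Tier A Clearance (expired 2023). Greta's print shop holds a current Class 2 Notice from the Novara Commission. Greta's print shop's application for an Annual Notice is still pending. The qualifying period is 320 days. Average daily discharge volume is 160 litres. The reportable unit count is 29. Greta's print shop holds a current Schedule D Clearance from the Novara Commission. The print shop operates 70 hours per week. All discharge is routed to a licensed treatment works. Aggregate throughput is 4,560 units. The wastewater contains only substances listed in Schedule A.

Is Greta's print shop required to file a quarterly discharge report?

Exception (a) is satisfied on its face — the reference index is 591, under the 689 limit; assessed value is $234,000, under the $256,000 limit; the qualifying period is 320 days, below the 325 days limit. Considering the limiting provisions: (f) applies (aggregate throughput is 4,560 units, less than the 5,250 units limit), but is itself disapplied by (g): (g) operates against (f): discharge temperature exceeds 35 °C. (h) applies (a current Tier 1 Waiver is held), but yields to (i): (i) operates against (h): the compliance score is 92 points, meeting the 79 points threshold. (j) would limit (i) — the reportable unit count is 29, below the 30 limit — but (k) sets (j) aside: (k) operates — a current Schedule D Clearance is held. (l) is inapplicable (no current Schedule B Declaration is held), so (k) stands. (a) remains available.
All of (b)'s requirements are met (discharge is routed to a licensed treatment works; average daily discharge volume is 160 litres, under the 190 litres limit). Turning to paragraphs (m)–(n): (m) is triggered — a current Class 2 Notice is held. (n) is not engaged (the print shop is more than 200 m from any designated waterway), so (m) stands. (b) is therefore removed.
Exception (c) does not apply: the facility's operating hours per week are 70, not under 60.
Exception (d) is satisfied on its face — a current General Clearance is held; the registered capacity is 2,470 units, meeting the 2,290 units threshold. But: (o) operates against (d): a current Category 1 Declaration is held. (p), which would lift (o), is not engaged — the Tier A Clearance is not current. (d) is therefore removed.
Exception (e) requires that the operator holds a current Annual Notice from the Novara Commission; but there is no Annual Notice in force, so (e) is unavailable.

No — exception (a) applies; Greta's print shop is not required to file a quarterly discharge report.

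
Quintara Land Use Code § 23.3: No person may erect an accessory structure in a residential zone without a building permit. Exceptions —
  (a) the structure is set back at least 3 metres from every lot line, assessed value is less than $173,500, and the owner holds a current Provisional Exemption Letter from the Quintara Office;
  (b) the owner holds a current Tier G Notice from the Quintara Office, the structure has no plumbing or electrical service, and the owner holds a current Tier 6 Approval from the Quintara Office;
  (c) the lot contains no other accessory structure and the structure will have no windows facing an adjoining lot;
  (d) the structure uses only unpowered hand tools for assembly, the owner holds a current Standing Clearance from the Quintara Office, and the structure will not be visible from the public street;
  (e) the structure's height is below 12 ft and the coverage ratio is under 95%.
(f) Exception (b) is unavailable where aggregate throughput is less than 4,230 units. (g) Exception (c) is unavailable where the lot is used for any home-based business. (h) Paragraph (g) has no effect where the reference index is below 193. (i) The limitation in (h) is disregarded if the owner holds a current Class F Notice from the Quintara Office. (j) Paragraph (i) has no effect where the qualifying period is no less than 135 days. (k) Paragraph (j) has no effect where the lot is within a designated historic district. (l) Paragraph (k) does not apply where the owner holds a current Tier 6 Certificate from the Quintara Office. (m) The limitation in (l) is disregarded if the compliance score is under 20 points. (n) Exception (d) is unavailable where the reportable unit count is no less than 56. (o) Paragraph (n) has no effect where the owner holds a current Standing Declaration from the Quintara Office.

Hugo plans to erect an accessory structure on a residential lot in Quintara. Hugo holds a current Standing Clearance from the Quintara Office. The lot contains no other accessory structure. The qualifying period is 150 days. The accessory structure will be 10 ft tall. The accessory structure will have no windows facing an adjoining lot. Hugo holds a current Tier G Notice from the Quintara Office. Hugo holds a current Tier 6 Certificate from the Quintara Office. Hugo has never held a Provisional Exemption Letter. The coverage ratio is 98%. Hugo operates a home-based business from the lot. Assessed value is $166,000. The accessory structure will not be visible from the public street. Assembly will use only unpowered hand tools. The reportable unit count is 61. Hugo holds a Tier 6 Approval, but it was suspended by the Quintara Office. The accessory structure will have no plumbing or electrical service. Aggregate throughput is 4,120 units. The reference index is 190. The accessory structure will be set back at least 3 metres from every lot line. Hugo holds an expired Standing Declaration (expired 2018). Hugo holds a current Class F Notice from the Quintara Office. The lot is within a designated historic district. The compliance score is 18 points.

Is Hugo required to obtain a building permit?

Yes — Hugo must obtain a building permit.

Exception (a) requires that the owner holds a current Provisional Exemption Letter from the Quintara Office; but there is no Provisional Exemption Letter in force, so (a) is unavailable.
Exception (b) fails — no current Tier 6 Approval is held.
Exception (c): the lot has no other accessory structure; no windows face an adjoining lot — every condition holds. But: (g) operates — a home-based business operates on the lot. (h) would limit (g) — the reference index is 190, below the 193 limit — but (i) sets (h) aside: (i) is engaged — a current Class F Notice is held. (j) is engaged (the qualifying period is 150 days, meeting the 135 days threshold), but is set aside by (k): (k) operates against (j): the lot is in a historic district. (l) is triggered (a current Tier 6 Certificate is held), but is overridden by (m): (m) operates against (l): the compliance score is 18 points, under the 20 points limit. (c) is therefore removed.
Exception (d): assembly uses only hand tools; a current Standing Clearance is held; the structure will not be visible from the street — every condition holds. Turning to paragraphs (n)–(o): (n) operates against (d): the reportable unit count is 61, meeting the 56 threshold. (o), which would lift (n), is not triggered — no current Standing Declaration is held. So (d) is unavailable.
Exception (e) requires that the coverage ratio is under 95%; but the coverage ratio is 98%, not under 95%, so (e) is unavailable.
Every exception is unavailable, so the rule governs.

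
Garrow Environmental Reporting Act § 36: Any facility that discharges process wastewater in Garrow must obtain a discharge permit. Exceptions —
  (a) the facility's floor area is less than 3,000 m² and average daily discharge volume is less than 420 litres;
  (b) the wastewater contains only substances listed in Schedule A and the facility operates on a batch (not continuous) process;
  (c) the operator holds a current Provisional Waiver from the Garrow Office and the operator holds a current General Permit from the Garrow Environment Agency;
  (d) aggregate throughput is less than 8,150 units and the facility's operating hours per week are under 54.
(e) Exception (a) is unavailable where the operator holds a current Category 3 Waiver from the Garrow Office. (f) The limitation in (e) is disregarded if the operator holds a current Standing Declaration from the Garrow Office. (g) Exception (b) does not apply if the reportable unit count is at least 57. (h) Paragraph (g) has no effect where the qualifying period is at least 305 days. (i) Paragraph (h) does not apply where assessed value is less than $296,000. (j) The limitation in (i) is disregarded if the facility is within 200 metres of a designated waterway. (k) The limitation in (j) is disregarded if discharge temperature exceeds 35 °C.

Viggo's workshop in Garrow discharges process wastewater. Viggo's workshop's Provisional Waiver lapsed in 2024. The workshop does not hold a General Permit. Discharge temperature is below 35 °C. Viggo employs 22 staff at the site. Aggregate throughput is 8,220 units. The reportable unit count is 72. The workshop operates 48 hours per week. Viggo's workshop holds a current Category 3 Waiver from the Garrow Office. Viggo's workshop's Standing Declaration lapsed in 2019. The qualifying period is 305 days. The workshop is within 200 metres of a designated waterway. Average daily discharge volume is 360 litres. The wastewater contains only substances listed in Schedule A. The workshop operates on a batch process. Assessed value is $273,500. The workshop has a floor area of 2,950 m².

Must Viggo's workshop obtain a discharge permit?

All of (a)'s requirements are met (the facility's floor area is 2,950 m², less than the 3,000 m² limit; average daily discharge volume is 360 litres, less than the 420 litres limit). Turning to paragraphs (e)–(f): (e) applies — a current Category 3 Waiver is held. (f) is inapplicable (no current Standing Declaration is held), so (e) stands. (a) is therefore removed.
Exception (b): the wastewater is Schedule-A-only; the facility operates on a batch process — every condition holds. Under paragraphs (g)–(k): (g) applies (the reportable unit count is 72, meeting the 57 threshold), but yields to (h): (h) applies — the qualifying period is 305 days, meeting the 305 days threshold. (i) would limit (h) — assessed value is $273,500, less than the $296,000 limit — but (j) sets (i) aside: (j) applies — the workshop is within 200 m of a designated waterway. (k), which would lift (j), does not operate here — discharge temperature is below 35 °C. So (b) applies.
Exception (c) requires that the operator holds a current Provisional Waiver from the Garrow Office; but no current Provisional Waiver is held, so (c) is unavailable.
Exception (d) does not apply: aggregate throughput is 8,220 units, not less than 8,150 units.

No — exception (b) applies; Viggo's workshop is not required to obtain a discharge permit.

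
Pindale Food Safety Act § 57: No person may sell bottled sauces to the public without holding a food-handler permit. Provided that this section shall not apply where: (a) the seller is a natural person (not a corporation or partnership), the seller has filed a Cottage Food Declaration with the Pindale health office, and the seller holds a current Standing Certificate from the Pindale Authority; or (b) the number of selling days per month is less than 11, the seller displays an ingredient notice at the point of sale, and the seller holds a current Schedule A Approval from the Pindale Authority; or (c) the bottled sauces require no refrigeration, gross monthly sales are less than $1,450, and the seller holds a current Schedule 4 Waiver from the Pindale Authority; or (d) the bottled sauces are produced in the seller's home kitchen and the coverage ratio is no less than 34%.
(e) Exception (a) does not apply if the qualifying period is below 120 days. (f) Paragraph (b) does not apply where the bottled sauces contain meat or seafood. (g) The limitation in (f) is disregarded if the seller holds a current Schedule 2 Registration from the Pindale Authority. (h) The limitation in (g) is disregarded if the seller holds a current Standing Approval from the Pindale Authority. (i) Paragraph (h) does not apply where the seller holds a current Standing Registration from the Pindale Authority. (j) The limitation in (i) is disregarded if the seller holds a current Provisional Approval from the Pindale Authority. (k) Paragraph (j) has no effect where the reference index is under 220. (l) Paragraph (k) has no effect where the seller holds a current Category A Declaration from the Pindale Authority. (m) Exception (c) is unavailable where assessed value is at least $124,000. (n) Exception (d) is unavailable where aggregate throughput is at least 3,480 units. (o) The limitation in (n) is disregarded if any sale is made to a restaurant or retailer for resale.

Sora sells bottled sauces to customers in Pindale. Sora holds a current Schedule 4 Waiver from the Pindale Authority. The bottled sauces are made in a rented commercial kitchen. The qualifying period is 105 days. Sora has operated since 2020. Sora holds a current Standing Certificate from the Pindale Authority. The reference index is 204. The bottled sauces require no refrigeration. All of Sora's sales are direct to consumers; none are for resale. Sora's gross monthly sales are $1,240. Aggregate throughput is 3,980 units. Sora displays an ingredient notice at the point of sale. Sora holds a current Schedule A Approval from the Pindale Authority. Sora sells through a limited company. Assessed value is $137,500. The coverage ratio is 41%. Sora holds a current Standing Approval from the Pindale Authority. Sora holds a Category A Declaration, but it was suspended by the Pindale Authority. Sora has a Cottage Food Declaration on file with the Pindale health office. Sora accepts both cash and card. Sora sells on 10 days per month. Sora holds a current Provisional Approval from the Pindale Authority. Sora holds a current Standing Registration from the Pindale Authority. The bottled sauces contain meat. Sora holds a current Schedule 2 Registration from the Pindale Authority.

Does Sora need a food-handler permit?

Exception (a) requires that the seller is a natural person (not a corporation or partnership); but the seller operates through a limited company, so (a) is unavailable.
Exception (b) is satisfied on its face — the number of selling days per month is 10, less than the 11 limit; an ingredient notice is displayed; a current Schedule A Approval is held. Considering the limiting provisions: (f) operates (the bottled sauces contain meat), but is overridden by (g): (g) operates against (f): a current Schedule 2 Registration is held. (h) operates (a current Standing Approval is held), but yields to (i): (i) operates against (h): a current Standing Registration is held. (j) would limit (i) — a current Provisional Approval is held — but (k) sets (j) aside: (k) applies — the reference index is 204, under the 220 limit. (l) does not operate here (there is no Category A Declaration in force), so (k) stands. Exception (b) stands.
Exception (c)'s conditions are all satisfied: the bottled sauces are shelf-stable; gross monthly sales are $1,240, less than the $1,450 limit; a current Schedule 4 Waiver is held. But: (m) is triggered — assessed value is $137,500, meeting the $124,000 threshold. So (c) is unavailable.
Exception (d) requires that the bottled sauces are produced in the seller's home kitchen; but the bottled sauces are made in a commercial kitchen, not a home kitchen, so (d) is unavailable.

No — exception (b) applies; Sora is not required to hold a food-handler permit.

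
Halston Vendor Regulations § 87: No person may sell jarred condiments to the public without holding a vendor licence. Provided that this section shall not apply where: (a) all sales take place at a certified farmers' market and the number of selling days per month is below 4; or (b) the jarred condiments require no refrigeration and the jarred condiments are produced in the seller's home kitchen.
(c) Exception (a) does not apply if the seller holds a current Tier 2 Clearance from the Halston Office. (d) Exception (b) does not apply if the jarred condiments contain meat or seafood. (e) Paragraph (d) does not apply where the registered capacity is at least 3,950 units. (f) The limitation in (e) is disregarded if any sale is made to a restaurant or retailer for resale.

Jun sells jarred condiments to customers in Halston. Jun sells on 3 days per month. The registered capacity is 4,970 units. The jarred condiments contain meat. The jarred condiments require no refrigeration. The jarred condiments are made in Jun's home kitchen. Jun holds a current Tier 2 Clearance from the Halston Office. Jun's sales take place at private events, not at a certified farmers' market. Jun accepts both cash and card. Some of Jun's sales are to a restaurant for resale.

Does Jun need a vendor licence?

Exception (a) requires that all sales take place at a certified farmers' market; but sales are at private events, not a certified farmers' market, so (a) is unavailable.
Exception (b)'s conditions are all satisfied: the jarred condiments are shelf-stable; the jarred condiments are home-kitchen produced. But: (d) operates against (b): the jarred condiments contain meat. (e) would limit (d) — the registered capacity is 4,970 units, meeting the 3,950 units threshold — but (f) sets (e) aside: (f) operates against (e): some sales are to a restaurant for resale. So (b) is unavailable.
Every exception is unavailable, so the rule governs.

Yes — Jun must hold a vendor licence.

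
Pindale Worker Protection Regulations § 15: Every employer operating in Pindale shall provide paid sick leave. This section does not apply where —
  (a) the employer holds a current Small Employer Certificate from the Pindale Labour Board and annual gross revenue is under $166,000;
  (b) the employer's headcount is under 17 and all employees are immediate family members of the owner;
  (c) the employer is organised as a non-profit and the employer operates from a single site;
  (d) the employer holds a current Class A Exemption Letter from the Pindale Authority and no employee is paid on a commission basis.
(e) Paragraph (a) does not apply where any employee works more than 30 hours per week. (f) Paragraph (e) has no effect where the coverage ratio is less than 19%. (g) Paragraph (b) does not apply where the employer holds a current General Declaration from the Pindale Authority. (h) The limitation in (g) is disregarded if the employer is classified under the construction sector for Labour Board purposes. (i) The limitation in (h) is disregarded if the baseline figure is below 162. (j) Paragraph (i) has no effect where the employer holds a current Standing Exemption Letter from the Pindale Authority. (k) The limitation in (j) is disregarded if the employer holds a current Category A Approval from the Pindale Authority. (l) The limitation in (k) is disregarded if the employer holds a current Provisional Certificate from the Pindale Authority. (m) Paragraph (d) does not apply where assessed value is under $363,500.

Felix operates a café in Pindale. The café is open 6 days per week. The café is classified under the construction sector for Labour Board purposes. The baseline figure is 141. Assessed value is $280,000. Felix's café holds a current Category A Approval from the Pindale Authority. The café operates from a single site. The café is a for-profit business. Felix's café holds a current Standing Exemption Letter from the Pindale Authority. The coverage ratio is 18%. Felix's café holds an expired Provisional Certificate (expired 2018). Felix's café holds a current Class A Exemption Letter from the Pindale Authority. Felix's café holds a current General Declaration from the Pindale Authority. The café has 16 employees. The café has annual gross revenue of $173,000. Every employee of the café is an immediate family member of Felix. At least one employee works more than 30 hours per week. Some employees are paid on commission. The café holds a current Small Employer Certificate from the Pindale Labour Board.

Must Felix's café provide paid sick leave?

Exception (a) requires that annual gross revenue is under $166,000; but annual gross revenue is $173,000, not under $166,000, so (a) is unavailable.
Exception (b)'s conditions are all satisfied: the employer's headcount is 16, under the 17 limit; every employee is an immediate family member. Turning to paragraphs (g)–(l): (g) operates against (b): a current General Declaration is held. (h) is triggered (the café is classified under the construction sector), but yields to (i): (i) is engaged — the baseline figure is 141, below the 162 limit. (j) would limit (i) — a current Standing Exemption Letter is held — but (k) sets (j) aside: (k) is triggered — a current Category A Approval is held. (l) is inapplicable (the Provisional Certificate is not current), so (k) stands. (b) is therefore removed.
Exception (c) requires that the employer is organised as a non-profit; but the employer is for-profit, so (c) is unavailable.
Exception (d) fails — some employees are paid on commission.
No exception applies. The general rule governs.

Yes — Felix's café must provide paid sick leave.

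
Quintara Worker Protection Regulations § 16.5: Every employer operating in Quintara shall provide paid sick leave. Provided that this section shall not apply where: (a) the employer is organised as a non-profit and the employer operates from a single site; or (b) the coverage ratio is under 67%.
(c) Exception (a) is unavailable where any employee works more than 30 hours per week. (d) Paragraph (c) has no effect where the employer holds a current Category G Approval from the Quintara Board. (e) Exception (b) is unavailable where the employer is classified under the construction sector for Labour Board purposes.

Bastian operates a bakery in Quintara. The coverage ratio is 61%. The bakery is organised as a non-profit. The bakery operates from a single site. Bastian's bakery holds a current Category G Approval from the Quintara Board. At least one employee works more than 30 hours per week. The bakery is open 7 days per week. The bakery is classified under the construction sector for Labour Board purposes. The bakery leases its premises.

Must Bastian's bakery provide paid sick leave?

No — exception (a) applies; Bastian's bakery is not required to provide paid sick leave.

Exception (a): the employer is a non-profit; the employer operates from a single site — every condition holds. Applying paragraphs (c)–(d): (c) would limit (a) — at least one employee exceeds 30 hours/week — but (d) sets (c) aside: (d) operates against (c): a current Category G Approval is held. Exception (a) stands.
All of (b)'s requirements are met (the coverage ratio is 61%, under the 67% limit). Turning to paragraph (e): (e) operates — the bakery is classified under the construction sector. Exception (b) does not apply.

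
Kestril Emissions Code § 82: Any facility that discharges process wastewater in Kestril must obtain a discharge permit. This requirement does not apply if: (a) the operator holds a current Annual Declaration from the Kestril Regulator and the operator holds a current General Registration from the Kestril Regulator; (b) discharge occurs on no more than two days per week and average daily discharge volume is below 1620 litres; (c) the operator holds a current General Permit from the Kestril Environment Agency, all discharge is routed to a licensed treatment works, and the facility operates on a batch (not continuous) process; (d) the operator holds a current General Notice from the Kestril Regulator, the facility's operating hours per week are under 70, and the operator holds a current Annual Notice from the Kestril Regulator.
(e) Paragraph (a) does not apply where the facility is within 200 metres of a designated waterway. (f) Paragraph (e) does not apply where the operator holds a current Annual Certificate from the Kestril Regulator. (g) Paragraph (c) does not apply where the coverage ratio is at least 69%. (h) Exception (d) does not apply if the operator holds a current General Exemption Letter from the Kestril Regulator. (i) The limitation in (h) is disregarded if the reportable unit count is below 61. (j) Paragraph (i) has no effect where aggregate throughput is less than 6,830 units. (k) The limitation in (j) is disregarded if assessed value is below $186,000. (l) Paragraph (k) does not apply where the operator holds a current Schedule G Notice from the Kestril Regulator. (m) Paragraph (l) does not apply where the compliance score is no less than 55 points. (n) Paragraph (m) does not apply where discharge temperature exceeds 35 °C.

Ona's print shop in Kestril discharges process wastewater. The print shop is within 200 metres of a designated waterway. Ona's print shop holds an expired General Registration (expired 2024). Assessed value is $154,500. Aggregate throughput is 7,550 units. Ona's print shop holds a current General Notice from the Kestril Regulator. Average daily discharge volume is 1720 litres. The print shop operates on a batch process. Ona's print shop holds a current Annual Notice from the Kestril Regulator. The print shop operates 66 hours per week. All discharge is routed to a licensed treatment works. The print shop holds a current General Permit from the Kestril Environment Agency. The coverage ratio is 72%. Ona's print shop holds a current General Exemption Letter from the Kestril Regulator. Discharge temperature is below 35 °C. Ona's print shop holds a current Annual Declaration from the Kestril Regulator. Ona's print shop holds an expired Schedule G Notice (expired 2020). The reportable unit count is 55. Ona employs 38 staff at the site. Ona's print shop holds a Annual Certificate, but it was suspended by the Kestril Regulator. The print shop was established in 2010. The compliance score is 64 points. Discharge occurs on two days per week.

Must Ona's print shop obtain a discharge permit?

Exception (a) does not apply: the General Registration is not current.
Exception (b) requires that average daily discharge volume is below 1620 litres; but average daily discharge volume is 1720 litres, not below 1620 litres, so (b) is unavailable.
Exception (c) is satisfied on its face — a current General Permit is held; discharge is routed to a licensed treatment works; the facility operates on a batch process. However, paragraph (g) must be considered: (g) operates — the coverage ratio is 72%, meeting the 69% threshold. Exception (c) does not apply.
Exception (d) is satisfied on its face — a current General Notice is held; the facility's operating hours per week are 66, under the 70 limit; a current Annual Notice is held. Considering the limiting provisions: (h) operates (a current General Exemption Letter is held), but is itself disapplied by (i): (i) operates against (h): the reportable unit count is 55, below the 61 limit. (j), which would lift (i), is not engaged — aggregate throughput is 7,550 units, not less than 6,830 units. So (d) applies.

No — exception (d) applies; Ona's print shop is not required to obtain a discharge permit.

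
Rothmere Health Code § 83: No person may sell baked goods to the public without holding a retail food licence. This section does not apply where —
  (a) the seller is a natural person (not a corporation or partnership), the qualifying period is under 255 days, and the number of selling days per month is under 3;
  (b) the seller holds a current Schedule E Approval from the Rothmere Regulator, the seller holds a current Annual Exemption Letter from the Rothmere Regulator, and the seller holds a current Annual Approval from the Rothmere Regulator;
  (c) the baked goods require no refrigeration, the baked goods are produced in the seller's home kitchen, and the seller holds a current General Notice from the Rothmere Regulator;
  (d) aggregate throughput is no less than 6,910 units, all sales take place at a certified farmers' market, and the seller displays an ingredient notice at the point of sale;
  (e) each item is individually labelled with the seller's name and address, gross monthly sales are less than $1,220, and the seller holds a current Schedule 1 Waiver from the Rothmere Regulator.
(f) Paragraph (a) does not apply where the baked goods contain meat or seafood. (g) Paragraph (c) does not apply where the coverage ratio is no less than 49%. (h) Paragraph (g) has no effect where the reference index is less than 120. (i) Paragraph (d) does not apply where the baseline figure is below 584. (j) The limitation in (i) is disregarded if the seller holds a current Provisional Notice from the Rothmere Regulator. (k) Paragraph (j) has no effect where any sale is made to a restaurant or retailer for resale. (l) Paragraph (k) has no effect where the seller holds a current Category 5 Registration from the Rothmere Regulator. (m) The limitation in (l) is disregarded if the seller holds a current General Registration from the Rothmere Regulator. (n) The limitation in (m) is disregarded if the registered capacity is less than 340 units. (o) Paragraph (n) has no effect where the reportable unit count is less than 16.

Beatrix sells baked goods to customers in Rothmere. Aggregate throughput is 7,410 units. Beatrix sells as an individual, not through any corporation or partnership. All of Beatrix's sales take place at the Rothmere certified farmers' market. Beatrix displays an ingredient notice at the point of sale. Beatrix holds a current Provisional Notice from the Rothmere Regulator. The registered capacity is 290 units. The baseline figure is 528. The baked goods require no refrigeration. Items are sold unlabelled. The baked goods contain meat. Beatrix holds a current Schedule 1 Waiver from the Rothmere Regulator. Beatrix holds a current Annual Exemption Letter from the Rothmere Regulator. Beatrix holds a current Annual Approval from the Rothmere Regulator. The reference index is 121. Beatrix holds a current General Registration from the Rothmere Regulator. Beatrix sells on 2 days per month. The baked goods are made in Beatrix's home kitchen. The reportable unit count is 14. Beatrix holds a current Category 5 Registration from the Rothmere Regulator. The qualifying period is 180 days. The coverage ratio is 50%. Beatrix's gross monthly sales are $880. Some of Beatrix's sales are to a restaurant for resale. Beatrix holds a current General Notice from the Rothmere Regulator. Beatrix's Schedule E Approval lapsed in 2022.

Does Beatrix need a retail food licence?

Yes — Beatrix must hold a retail food licence.

All of (a)'s requirements are met (the seller is a natural person; the qualifying period is 180 days, under the 255 days limit; the number of selling days per month is 2, under the 3 limit). But: (f) operates against (a): the baked goods contain meat. So (a) is unavailable.
Exception (b) requires that the seller holds a current Schedule E Approval from the Rothmere Regulator; but the Schedule E Approval is not current, so (b) is unavailable.
Exception (c) is satisfied on its face — the baked goods are shelf-stable; the baked goods are home-kitchen produced; a current General Notice is held. But applying paragraphs (g)–(h): (g) is engaged — the coverage ratio is 50%, meeting the 49% threshold. (h), which would lift (g), is inapplicable — the reference index is 121, not less than 120. (c) is therefore removed.
All of (d)'s requirements are met (aggregate throughput is 7,410 units, meeting the 6,910 units threshold; all sales are at a certified farmers' market; an ingredient notice is displayed). Turning to paragraphs (i)–(o): (i) operates against (d): the baseline figure is 528, below the 584 limit. (j) would limit (i) — a current Provisional Notice is held — but (k) sets (j) aside: (k) operates against (j): some sales are to a restaurant for resale. (l) would limit (k) — a current Category 5 Registration is held — but (m) sets (l) aside: (m) operates against (l): a current General Registration is held. (n) is triggered (the registered capacity is 290 units, less than the 340 units limit), but is itself disapplied by (o): (o) is triggered — the reportable unit count is 14, less than the 16 limit. (d) is therefore removed.
Exception (e) requires that each item is individually labelled with the seller's name and address; but items are sold unlabelled, so (e) is unavailable.
No exception applies. The general rule governs.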